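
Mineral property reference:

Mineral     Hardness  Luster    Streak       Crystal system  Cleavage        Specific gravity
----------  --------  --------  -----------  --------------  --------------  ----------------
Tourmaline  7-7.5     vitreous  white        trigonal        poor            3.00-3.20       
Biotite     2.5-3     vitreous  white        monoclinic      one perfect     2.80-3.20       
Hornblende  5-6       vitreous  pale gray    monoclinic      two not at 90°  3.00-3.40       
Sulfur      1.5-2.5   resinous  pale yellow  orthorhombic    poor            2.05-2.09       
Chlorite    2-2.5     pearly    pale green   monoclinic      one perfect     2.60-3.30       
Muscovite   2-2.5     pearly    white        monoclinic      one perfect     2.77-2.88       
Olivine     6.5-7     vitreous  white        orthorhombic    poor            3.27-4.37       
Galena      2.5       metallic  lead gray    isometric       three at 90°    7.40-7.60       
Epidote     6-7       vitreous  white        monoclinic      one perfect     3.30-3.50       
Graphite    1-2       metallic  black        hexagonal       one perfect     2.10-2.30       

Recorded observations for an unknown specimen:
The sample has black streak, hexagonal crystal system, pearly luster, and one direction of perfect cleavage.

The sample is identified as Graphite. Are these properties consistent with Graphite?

Black streak — consistent with Graphite (black streak).
Hexagonal crystal system — consistent with Graphite (hexagonal system).
Pearly luster — Graphite has metallic luster; inconsistent.
One direction of perfect cleavage — consistent with Graphite (cleavage one perfect).
The luster observation rules out Graphite.

No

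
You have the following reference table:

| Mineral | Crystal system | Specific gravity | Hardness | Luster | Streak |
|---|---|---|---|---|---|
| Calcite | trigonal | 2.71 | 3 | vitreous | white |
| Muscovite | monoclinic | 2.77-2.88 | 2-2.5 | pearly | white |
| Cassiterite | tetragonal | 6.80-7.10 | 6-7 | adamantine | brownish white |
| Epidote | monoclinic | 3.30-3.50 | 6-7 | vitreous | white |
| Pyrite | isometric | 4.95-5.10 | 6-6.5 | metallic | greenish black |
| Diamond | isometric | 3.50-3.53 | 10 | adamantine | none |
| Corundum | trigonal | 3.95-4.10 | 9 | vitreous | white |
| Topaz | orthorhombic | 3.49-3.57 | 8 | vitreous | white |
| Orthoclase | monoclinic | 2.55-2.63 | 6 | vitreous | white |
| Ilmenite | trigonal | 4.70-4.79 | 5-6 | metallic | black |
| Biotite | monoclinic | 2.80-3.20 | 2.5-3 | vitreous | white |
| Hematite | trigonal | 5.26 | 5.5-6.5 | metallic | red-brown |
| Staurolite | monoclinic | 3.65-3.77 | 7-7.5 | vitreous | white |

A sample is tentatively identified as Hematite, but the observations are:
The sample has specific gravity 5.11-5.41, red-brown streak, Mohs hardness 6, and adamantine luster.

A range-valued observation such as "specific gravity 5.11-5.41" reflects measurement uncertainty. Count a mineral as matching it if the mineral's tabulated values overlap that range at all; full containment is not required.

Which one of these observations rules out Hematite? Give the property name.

luster

Specific gravity 5.11-5.41: Hematite has SG 5.26 — within range.
Red-brown streak: Hematite has red-brown streak — within range.
Mohs hardness 6: Hematite has hardness 5.5-6.5 — within range.
Adamantine luster: Hematite has metallic luster — does not match.
Only the luster is inconsistent.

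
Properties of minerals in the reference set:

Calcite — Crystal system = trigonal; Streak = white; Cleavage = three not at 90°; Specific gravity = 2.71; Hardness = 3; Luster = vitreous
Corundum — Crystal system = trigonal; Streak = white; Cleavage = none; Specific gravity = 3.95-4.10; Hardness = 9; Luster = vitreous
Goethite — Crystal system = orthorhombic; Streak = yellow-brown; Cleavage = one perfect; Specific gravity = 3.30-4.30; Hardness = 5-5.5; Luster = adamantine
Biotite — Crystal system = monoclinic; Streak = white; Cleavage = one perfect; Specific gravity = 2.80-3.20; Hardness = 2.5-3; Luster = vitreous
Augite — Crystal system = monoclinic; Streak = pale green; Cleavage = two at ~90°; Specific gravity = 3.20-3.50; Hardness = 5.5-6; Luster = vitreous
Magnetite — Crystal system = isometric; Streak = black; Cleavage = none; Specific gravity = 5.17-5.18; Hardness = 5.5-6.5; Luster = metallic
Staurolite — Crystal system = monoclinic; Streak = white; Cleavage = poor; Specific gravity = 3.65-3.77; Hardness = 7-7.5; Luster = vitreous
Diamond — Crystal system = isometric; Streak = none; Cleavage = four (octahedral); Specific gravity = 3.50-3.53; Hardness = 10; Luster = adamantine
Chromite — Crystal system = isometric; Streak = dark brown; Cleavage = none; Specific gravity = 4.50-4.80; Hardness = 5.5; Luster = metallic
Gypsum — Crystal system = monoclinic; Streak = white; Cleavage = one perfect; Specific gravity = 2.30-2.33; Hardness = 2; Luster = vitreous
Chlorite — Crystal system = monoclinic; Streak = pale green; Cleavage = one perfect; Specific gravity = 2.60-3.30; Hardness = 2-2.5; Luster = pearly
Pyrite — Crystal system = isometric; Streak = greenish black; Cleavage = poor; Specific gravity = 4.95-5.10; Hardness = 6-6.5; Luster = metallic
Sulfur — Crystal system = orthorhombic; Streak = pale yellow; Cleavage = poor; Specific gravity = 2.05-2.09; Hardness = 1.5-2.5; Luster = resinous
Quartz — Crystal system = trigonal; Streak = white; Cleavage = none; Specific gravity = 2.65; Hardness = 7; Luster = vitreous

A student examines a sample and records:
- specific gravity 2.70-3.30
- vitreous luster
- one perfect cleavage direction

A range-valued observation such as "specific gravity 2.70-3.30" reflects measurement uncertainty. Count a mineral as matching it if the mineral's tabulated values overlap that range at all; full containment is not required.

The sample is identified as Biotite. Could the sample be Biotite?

Specific gravity 2.70-3.30 — matches Biotite (SG 2.80-3.20).
Vitreous luster — matches Biotite (vitreous luster).
One perfect cleavage direction — matches Biotite (cleavage one perfect).
All observations are consistent with the tabulated values for Biotite.

Consistent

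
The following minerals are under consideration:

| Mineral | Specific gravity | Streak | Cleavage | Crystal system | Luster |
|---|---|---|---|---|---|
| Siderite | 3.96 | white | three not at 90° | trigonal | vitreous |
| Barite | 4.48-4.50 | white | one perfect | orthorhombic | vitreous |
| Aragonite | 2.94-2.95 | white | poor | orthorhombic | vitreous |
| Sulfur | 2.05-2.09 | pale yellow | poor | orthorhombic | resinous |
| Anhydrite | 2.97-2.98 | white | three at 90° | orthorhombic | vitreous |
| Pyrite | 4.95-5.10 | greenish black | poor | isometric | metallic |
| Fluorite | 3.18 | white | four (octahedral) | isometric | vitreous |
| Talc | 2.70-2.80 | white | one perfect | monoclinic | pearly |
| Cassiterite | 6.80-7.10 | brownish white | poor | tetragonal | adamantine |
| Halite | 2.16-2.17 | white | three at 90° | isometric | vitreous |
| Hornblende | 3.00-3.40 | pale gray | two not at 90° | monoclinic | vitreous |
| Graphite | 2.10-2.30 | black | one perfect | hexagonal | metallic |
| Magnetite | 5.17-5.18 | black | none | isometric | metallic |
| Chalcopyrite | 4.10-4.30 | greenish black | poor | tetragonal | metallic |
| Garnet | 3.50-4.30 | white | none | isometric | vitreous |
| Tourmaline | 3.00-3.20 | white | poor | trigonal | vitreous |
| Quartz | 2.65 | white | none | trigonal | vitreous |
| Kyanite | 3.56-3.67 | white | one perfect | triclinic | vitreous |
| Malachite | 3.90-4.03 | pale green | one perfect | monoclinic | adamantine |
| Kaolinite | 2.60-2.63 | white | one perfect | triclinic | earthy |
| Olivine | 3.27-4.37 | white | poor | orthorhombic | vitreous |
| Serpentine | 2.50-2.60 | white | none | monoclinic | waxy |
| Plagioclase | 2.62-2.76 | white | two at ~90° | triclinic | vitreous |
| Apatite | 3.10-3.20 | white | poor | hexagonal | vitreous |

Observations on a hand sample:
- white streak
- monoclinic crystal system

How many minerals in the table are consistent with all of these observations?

2

White streak: leaves Siderite, Barite, Aragonite, Anhydrite, Fluorite, Talc, Halite, Garnet, Tourmaline, Quartz, Kyanite, Kaolinite, Olivine, Serpentine, Plagioclase, Apatite.
Monoclinic crystal system: leaves Talc, Serpentine.
The minerals that satisfy all observations are Serpentine, Talc.
That is 2 minerals.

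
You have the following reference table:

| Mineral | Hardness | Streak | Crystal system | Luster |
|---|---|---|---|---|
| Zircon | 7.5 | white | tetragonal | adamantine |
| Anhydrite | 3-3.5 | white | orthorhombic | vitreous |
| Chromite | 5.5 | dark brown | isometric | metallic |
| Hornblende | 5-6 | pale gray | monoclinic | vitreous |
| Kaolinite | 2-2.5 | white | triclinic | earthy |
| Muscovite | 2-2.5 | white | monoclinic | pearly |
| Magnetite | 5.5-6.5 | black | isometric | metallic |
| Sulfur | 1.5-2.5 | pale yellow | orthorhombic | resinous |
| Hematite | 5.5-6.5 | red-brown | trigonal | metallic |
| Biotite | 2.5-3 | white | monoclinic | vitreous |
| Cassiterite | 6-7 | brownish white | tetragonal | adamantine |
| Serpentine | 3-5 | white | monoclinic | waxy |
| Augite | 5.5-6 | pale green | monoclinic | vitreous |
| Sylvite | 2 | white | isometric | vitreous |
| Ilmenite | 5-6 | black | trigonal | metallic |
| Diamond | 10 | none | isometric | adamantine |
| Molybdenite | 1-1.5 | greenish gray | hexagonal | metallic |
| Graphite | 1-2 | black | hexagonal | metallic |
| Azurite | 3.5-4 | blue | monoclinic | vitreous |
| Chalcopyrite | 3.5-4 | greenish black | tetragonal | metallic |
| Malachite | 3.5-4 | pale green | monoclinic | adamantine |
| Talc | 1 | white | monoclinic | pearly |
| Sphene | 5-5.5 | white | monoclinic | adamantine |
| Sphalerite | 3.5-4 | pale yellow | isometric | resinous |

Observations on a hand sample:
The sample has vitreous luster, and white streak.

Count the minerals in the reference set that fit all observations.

3

Vitreous luster — only Anhydrite, Hornblende, Biotite, Augite, Sylvite, Azurite remain.
White streak excludes Hornblende, Augite, Azurite.
The minerals that satisfy all observations are Anhydrite, Biotite, Sylvite.
That is 3 minerals.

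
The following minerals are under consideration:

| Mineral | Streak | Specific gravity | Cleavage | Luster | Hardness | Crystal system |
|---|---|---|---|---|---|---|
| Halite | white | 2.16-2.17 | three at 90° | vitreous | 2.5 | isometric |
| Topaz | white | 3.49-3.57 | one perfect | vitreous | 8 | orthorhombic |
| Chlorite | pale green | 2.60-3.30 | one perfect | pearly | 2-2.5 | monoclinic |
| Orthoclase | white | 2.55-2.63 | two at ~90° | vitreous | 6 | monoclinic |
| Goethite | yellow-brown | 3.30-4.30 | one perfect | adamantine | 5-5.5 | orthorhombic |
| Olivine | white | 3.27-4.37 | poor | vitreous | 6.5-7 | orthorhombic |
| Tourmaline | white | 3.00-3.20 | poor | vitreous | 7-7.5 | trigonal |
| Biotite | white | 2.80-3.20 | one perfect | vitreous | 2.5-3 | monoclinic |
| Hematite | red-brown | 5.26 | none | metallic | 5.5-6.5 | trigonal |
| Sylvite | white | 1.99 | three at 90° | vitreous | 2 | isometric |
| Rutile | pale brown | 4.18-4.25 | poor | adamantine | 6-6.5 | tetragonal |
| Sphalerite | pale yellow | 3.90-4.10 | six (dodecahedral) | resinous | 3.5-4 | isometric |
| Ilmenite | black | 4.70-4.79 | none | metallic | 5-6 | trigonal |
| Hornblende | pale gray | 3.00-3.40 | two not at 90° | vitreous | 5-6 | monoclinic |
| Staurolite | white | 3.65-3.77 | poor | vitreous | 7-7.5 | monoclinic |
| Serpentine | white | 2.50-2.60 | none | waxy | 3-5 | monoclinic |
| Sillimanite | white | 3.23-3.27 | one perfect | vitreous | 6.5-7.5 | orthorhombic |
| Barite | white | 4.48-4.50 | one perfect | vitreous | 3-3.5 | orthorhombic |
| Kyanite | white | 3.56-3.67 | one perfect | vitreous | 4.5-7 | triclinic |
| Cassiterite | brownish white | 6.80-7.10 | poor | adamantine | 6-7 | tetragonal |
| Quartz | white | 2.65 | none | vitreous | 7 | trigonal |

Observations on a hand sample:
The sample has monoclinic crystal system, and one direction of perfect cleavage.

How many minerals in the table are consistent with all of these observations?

2

Monoclinic crystal system — only Chlorite, Orthoclase, Biotite, Hornblende, Staurolite, Serpentine remain.
One direction of perfect cleavage — Chlorite, Biotite remain.
Remaining candidates: Biotite, Chlorite.
That is 2 minerals.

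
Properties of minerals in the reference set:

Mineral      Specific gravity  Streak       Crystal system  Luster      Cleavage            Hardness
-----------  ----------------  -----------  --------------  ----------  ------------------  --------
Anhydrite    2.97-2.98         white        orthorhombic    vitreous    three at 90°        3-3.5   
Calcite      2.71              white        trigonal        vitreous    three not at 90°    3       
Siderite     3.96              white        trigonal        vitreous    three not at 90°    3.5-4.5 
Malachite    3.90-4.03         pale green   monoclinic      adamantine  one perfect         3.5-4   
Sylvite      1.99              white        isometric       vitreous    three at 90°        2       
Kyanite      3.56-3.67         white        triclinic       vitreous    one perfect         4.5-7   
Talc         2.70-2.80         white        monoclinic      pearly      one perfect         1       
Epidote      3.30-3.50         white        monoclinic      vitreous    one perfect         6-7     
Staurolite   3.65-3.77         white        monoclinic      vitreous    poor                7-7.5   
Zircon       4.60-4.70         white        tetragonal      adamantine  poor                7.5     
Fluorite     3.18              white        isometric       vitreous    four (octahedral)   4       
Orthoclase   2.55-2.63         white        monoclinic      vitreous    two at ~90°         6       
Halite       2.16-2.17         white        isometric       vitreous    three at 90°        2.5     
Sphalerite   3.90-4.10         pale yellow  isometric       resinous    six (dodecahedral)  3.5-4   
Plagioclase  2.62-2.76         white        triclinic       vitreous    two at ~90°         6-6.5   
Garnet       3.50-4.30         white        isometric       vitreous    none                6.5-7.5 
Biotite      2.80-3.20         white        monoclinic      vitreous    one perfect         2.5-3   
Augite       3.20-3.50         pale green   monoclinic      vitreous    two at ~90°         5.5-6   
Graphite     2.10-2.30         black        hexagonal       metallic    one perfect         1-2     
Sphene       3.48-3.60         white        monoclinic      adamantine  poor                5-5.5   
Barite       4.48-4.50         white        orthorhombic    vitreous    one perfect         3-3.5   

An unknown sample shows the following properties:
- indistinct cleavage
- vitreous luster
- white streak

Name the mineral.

Indistinct cleavage: leaves Staurolite, Zircon, Sphene.
Vitreous luster: only Staurolite remains.
White streak: every remaining candidate is consistent.
Staurolite is the sole remaining match.

Staurolite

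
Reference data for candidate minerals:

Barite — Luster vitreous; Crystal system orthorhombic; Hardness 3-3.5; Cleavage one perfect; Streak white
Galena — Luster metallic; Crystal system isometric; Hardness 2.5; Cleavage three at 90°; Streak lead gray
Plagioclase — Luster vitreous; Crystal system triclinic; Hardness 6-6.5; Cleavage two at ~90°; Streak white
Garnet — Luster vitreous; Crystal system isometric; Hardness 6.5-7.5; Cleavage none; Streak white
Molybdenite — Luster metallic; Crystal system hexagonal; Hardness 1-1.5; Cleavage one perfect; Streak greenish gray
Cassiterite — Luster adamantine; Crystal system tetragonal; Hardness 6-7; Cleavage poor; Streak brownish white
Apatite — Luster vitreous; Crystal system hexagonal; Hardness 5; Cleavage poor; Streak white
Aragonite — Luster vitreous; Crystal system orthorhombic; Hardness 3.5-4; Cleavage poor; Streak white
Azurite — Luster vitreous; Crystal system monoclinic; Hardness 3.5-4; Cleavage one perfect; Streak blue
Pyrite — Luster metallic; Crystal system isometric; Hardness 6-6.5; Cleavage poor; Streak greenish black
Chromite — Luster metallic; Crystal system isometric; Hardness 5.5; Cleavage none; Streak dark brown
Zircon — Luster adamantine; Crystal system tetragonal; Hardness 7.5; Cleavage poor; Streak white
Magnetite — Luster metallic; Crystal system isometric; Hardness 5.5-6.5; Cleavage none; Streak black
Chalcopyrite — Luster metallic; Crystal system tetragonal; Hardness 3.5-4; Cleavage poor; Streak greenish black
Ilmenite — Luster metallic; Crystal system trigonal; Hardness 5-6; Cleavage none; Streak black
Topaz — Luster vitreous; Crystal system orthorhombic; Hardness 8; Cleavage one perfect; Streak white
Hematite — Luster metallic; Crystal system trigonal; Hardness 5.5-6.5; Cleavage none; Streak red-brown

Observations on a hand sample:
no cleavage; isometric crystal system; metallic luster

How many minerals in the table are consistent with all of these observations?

No cleavage: only Garnet, Chromite, Magnetite, Ilmenite, Hematite remain.
Isometric crystal system eliminates Ilmenite, Hematite.
Metallic luster is inconsistent with Garnet.
The minerals that satisfy all observations are Chromite, Magnetite.
That is 2 minerals.

2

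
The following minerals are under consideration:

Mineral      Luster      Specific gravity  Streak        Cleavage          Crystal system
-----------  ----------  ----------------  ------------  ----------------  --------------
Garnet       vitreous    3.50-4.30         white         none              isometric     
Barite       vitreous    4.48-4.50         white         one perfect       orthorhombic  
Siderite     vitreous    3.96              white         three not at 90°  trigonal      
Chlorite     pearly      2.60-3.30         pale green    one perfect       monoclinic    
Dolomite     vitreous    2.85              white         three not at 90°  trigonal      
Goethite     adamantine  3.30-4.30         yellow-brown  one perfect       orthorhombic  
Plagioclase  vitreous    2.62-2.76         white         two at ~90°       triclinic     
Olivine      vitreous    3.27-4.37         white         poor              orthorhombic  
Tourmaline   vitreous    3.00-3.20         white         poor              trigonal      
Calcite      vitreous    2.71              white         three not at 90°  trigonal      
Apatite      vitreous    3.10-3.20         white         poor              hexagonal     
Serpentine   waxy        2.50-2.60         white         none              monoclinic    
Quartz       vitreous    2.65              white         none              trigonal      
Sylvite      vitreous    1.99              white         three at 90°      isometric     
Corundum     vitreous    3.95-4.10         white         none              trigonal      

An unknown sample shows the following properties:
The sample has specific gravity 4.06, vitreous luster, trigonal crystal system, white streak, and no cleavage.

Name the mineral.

Specific gravity 4.06 — only Garnet, Goethite, Olivine, Corundum remain.
Vitreous luster excludes Goethite.
Trigonal crystal system — narrows the field to Corundum.
White streak — all remaining candidates fit.
No cleavage — consistent with all remaining minerals.
Only Corundum satisfies all observations.

Corundum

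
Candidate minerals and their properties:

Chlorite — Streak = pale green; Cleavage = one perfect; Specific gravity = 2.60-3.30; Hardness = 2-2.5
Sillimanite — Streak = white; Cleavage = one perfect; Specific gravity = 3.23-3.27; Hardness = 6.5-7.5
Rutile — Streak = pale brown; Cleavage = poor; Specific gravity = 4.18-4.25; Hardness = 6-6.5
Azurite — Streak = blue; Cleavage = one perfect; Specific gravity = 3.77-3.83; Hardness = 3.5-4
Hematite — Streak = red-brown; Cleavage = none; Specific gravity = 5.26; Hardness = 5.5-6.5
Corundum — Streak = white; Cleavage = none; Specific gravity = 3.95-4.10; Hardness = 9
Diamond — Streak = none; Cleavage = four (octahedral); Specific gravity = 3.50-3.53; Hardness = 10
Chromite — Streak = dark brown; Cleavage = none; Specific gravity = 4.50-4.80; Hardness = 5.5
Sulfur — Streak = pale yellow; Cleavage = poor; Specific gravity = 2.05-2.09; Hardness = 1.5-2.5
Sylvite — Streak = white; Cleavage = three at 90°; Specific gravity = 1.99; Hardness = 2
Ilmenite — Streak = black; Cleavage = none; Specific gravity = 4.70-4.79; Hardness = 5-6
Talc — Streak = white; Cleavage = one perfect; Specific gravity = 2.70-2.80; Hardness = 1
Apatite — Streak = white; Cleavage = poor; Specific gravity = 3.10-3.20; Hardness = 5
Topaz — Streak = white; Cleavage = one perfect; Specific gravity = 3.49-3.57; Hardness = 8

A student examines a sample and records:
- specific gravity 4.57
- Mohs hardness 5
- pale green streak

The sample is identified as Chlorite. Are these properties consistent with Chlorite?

No

Specific gravity 4.57 — Chlorite has SG 2.60-3.30; a mismatch.
Mohs hardness 5 — Chlorite has hardness 2-2.5; a mismatch.
Pale green streak — matches Chlorite (pale green streak).
2 of the observed properties are inconsistent with Chlorite.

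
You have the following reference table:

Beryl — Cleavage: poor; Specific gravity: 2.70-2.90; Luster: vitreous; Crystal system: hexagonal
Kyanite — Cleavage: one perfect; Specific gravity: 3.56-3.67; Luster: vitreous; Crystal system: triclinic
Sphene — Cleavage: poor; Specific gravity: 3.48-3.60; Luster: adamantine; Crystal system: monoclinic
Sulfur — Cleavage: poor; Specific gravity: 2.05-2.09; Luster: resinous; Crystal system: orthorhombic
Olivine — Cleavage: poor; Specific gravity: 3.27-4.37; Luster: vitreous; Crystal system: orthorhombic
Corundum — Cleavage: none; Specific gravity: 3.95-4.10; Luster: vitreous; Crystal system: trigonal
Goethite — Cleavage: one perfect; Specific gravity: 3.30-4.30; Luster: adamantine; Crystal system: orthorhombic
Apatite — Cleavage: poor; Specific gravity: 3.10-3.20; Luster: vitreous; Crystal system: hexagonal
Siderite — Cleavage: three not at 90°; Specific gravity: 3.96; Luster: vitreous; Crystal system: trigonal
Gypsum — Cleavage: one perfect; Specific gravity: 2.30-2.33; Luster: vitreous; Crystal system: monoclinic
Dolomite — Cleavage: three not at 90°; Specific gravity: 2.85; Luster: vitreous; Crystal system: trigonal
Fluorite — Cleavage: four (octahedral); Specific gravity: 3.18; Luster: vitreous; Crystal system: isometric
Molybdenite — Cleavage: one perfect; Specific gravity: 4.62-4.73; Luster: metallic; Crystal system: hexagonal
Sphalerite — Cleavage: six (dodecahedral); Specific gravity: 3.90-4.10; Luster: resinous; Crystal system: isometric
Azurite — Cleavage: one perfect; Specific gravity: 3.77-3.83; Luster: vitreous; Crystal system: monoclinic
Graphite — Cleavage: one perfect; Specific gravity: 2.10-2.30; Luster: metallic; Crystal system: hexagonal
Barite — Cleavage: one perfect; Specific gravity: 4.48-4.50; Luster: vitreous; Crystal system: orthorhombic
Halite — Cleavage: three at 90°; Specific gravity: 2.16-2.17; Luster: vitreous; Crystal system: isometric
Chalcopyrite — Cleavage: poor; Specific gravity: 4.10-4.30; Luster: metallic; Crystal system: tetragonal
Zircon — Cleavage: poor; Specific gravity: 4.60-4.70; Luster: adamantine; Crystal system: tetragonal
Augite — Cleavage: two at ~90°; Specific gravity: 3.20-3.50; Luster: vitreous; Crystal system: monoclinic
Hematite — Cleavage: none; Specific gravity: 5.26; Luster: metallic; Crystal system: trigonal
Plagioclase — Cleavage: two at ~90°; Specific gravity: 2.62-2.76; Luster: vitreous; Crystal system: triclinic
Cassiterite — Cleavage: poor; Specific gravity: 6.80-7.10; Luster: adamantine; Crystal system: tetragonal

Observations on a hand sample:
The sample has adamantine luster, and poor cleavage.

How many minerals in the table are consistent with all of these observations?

3

Adamantine luster: only Sphene, Goethite, Zircon, Cassiterite remain.
Poor cleavage excludes Goethite.
The minerals that satisfy all observations are Cassiterite, Sphene, Zircon.
That is 3 minerals.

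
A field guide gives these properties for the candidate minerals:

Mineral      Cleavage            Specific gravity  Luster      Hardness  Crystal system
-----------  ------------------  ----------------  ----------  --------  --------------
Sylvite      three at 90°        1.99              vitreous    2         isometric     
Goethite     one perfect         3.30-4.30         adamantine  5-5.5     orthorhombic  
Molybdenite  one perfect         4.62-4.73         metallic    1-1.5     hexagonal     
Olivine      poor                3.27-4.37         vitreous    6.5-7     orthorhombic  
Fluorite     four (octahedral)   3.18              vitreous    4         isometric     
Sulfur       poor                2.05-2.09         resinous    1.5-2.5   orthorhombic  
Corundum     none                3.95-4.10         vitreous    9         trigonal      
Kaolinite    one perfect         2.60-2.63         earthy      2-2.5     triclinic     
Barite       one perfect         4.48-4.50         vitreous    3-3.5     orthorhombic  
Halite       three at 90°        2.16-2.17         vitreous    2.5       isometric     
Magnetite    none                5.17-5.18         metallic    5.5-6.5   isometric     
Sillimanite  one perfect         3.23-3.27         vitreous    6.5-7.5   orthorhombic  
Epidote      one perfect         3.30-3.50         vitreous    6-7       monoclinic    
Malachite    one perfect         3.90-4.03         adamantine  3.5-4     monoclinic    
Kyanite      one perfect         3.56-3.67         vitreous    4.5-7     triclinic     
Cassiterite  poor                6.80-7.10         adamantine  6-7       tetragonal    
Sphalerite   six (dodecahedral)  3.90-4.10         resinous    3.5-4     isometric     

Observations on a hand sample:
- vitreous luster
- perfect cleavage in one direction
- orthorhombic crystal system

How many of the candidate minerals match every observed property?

2

Vitreous luster — only Sylvite, Olivine, Fluorite, Corundum, Barite, Halite, Sillimanite, Epidote, Kyanite remain.
Perfect cleavage in one direction — leaves Barite, Sillimanite, Epidote, Kyanite.
Orthorhombic crystal system eliminates Epidote, Kyanite.
Consistent with every observation: Barite, Sillimanite.
That is 2 minerals.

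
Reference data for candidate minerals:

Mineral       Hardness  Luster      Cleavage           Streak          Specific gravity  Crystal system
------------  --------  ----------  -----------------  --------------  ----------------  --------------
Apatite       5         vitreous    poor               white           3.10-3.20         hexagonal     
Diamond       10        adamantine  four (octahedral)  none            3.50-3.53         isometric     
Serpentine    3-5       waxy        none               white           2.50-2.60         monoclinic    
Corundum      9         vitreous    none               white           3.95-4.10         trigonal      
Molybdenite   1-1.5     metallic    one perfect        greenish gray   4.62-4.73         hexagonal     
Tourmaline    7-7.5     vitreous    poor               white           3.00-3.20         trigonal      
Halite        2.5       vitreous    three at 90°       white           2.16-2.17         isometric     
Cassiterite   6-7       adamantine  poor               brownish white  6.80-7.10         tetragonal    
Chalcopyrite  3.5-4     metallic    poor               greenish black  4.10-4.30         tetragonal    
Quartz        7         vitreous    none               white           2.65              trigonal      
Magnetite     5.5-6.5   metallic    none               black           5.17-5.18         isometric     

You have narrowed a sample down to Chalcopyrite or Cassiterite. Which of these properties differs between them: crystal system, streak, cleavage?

Crystal system: both tetragonal — same for both.
Streak: Chalcopyrite greenish black, Cassiterite brownish white — distinct.
Cleavage: both poor — same for both.
Only streak differs between Chalcopyrite and Cassiterite among the listed tests.

streak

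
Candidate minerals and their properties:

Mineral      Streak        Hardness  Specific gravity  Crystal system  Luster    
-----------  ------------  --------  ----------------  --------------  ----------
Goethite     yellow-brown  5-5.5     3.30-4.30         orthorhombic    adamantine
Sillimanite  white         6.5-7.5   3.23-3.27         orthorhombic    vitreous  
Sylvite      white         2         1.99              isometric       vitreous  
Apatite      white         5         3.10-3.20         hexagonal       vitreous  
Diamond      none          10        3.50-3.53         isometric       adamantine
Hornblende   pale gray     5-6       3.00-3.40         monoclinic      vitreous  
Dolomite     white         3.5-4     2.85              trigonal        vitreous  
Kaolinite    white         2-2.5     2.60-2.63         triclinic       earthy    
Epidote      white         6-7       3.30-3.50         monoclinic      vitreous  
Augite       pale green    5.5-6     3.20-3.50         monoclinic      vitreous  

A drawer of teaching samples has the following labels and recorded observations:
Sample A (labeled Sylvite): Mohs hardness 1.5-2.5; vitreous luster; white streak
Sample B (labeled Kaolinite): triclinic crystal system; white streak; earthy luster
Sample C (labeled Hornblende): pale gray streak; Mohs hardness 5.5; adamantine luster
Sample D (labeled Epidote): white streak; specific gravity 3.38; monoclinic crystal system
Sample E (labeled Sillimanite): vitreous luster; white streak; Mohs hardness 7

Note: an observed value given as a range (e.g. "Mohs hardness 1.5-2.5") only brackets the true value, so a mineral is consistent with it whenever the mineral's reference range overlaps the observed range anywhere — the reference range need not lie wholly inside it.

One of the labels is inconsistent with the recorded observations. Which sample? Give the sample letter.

C

Sample A: observations are consistent with Sylvite.
Sample B: observations are consistent with Kaolinite.
Sample C: adamantine luster is outside the reference for Hornblende (vitreous luster) — mislabeled.
Sample D: observations are consistent with Epidote.
Sample E: observations are consistent with Sillimanite.
Only sample C is inconsistent with its label.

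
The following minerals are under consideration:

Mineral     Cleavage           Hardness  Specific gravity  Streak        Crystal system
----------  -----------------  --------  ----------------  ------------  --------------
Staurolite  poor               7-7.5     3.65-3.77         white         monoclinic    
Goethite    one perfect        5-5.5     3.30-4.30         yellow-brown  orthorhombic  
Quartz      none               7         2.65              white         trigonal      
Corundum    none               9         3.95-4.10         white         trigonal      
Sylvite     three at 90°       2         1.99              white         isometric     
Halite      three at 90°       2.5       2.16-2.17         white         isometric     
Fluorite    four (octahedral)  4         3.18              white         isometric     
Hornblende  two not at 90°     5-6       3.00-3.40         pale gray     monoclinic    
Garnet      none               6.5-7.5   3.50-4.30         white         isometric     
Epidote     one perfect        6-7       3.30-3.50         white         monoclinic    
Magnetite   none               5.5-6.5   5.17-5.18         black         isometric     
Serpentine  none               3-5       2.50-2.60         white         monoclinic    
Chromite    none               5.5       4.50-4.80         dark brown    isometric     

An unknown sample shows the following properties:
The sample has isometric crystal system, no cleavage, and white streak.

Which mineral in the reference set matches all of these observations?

Isometric crystal system: only Sylvite, Halite, Fluorite, Garnet, Magnetite, Chromite remain.
No cleavage excludes Sylvite, Halite, Fluorite.
White streak: leaves Garnet.
The only mineral consistent with every observation is Garnet.

Garnet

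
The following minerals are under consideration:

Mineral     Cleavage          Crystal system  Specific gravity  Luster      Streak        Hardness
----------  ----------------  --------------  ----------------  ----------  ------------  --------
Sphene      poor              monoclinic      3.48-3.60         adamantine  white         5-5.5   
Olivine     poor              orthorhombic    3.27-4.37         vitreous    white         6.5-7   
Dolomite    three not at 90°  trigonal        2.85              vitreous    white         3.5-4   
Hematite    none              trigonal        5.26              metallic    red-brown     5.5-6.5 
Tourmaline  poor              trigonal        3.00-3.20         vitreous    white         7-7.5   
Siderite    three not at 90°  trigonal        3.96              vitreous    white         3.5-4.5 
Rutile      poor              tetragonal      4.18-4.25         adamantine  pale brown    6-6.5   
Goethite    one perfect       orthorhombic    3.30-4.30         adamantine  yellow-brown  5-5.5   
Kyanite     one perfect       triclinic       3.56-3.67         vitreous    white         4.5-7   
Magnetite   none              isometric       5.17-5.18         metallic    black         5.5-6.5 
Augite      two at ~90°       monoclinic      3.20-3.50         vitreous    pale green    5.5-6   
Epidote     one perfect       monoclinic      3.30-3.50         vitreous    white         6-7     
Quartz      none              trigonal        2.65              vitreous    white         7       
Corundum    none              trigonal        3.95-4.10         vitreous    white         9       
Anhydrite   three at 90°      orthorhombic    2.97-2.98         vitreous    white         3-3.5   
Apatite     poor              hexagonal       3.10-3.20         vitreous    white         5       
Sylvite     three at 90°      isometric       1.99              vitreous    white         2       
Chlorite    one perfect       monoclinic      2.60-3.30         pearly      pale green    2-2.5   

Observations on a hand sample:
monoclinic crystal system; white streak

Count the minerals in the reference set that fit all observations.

2

Monoclinic crystal system — only Sphene, Augite, Epidote, Chlorite remain.
White streak is inconsistent with Augite, Chlorite.
Consistent with every observation: Epidote, Sphene.
That is 2 minerals.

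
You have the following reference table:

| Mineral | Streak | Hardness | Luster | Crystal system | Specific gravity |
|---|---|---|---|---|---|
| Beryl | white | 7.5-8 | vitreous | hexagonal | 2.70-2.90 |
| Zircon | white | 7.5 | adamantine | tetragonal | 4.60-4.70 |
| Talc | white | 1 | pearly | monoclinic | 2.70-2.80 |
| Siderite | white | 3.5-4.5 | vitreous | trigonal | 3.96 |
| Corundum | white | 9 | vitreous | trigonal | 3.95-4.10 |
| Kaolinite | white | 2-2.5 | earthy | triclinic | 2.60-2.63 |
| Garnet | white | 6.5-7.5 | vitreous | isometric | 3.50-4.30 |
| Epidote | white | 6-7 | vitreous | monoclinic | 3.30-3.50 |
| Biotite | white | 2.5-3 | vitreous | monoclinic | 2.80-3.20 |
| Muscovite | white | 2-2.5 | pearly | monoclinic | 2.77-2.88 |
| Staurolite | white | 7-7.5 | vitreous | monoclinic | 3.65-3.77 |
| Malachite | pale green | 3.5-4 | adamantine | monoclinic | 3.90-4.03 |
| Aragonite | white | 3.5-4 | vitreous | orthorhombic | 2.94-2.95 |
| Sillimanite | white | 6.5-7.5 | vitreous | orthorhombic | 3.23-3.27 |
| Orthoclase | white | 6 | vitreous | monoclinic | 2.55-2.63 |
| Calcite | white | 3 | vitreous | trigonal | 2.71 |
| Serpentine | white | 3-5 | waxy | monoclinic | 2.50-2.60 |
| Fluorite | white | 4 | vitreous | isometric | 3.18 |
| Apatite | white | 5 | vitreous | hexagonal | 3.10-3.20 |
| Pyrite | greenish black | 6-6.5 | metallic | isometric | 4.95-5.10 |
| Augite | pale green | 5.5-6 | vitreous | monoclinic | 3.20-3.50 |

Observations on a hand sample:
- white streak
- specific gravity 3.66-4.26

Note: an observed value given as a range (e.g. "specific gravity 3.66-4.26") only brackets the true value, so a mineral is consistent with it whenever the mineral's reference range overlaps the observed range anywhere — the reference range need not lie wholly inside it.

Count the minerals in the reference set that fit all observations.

4

White streak is inconsistent with Malachite, Pyrite, Augite.
Specific gravity 3.66-4.26 — leaves Siderite, Corundum, Garnet, Staurolite.
The minerals that satisfy all observations are Corundum, Garnet, Siderite, Staurolite.
That is 4 minerals.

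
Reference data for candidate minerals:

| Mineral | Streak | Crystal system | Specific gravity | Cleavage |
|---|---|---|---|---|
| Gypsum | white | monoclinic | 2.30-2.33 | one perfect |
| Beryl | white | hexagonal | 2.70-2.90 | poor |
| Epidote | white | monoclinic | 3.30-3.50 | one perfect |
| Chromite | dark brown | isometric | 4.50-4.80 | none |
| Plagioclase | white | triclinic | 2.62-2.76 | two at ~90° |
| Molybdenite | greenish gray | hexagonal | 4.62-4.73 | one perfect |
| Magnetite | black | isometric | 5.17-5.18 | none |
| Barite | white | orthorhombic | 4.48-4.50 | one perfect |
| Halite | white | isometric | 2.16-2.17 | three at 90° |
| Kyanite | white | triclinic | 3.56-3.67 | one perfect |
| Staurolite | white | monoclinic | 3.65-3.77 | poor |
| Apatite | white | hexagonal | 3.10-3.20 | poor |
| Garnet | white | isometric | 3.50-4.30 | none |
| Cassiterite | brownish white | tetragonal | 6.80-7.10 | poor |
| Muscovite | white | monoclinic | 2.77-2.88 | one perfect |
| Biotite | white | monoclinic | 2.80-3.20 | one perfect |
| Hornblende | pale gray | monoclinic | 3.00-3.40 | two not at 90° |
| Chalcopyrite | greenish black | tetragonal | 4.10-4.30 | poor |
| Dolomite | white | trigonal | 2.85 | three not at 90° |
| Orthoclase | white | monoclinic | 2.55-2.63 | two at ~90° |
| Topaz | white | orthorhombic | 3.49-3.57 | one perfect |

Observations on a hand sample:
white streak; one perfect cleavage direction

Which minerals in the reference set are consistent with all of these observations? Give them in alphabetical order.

White streak excludes Chromite, Molybdenite, Magnetite, Cassiterite, Hornblende, Chalcopyrite.
One perfect cleavage direction: Gypsum, Epidote, Barite, Kyanite, Muscovite, Biotite, Topaz remain.
Consistent with every observation: Barite, Biotite, Epidote, Gypsum, Kyanite, Muscovite, Topaz.

Barite, Biotite, Epidote, Gypsum, Kyanite, Muscovite, Topaz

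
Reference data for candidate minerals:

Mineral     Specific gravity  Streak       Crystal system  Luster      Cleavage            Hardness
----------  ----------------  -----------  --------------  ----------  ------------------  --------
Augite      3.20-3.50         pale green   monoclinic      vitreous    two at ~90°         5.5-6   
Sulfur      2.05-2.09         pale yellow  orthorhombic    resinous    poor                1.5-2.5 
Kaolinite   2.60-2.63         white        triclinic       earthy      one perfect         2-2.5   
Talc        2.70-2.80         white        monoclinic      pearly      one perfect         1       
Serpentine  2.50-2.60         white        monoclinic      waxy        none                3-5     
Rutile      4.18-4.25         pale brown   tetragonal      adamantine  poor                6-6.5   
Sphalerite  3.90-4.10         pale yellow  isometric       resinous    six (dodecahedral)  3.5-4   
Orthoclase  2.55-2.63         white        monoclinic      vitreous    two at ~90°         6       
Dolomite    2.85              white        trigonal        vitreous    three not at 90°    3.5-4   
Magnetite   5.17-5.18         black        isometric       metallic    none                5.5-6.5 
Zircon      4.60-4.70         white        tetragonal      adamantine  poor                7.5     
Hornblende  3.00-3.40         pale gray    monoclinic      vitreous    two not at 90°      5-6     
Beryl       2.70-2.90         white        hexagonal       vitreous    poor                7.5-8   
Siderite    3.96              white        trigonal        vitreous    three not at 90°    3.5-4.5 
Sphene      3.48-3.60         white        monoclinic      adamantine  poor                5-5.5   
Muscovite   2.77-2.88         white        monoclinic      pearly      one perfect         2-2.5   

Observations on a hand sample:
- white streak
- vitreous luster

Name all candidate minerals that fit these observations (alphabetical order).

Beryl, Dolomite, Orthoclase, Siderite

White streak eliminates Augite, Sulfur, Rutile, Sphalerite, Magnetite, Hornblende.
Vitreous luster: only Orthoclase, Dolomite, Beryl, Siderite remain.
Consistent with every observation: Beryl, Dolomite, Orthoclase, Siderite.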